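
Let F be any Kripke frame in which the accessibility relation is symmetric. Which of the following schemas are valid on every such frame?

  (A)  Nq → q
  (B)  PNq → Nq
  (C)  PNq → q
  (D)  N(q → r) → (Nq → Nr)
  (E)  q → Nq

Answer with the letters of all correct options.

(A) axiom T: valid iff R is reflexive. Such an R need not be reflexive — not valid.
(B) the dual of axiom 5: valid iff R is euclidean. Such an R need not be euclidean — not valid.
(C) PNq → q (the dual of axiom B) characterises the symmetric frames. Every such R is symmetric — valid.
(D) N(q → r) → (Nq → Nr) is axiom K, valid on every Kripke frame — valid.
(E) q → Nq (equivalent to ◇p→p) corresponds to R being a subset of the identity. Such an R need not be a subset of the identity, so not valid.

C, D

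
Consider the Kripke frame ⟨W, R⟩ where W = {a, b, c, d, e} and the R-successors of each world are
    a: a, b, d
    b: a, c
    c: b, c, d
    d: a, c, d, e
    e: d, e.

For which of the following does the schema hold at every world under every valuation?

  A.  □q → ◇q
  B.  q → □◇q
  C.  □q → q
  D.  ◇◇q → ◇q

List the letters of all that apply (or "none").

A, B

R is not reflexive: not b R b.
R is symmetric: every R-edge is matched by its reverse.
R is not transitive: a R b and b R c but not a R c.
R is serial: every world has an R-successor.
(A) □q → ◇q is axiom D; it is valid on a frame exactly when R is serial. R is serial, so valid.
(B) axiom B: valid iff R is symmetric. R is symmetric — valid.
(C) □q → q is axiom T, which corresponds to reflexivity. R is not reflexive — not valid.
(D) ◇◇q → ◇q is the dual of axiom 4, which corresponds to transitivity. R is not transitive — not valid.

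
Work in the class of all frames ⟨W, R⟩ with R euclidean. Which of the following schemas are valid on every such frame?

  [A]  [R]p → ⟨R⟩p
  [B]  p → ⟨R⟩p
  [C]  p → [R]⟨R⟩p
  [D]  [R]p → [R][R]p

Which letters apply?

(A) [R]p → ⟨R⟩p (axiom D) characterises the serial frames. Such an R need not be serial — not valid.
(B) p → ⟨R⟩p is the dual of axiom T, which corresponds to reflexivity. Such an R need not be reflexive — not valid.
(C) p → [R]⟨R⟩p is axiom B, which corresponds to symmetry. Such an R need not be symmetric — not valid.
(D) [R]p → [R][R]p (axiom 4) characterises the transitive frames. Such an R need not be transitive — not valid.

none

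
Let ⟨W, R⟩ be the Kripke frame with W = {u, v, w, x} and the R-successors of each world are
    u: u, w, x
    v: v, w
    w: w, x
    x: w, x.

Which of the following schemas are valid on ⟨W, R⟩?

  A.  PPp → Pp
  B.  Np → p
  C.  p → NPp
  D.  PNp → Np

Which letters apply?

B

R is reflexive: each world relates to itself.
R is not symmetric: u R w but not w R u.
R is not transitive: v R w and w R x but not v R x.
R is not euclidean: u R w and u R u but not w R u.
(A) PPp → Pp is the dual of axiom 4; it is valid on a frame exactly when R is transitive. R is not transitive, so not valid.
(B) Np → p is axiom T; it is valid on a frame exactly when R is reflexive. R is reflexive, so valid.
(C) p → NPp (axiom B) characterises the symmetric frames. R is not symmetric — not valid.
(D) the dual of axiom 5: valid iff R is euclidean. R is not euclidean — not valid.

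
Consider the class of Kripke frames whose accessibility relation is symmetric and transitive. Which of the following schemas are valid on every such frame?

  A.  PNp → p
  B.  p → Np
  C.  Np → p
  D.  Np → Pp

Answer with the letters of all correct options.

A

A symmetric transitive relation is euclidean (uRv and uRw give vRu by symmetry, then vRw by transitivity).
(A) PNp → p is the dual of axiom B, which corresponds to symmetry. Every such R is symmetric — valid.
(B) p → Np is valid only on frames where every R-edge is a self-loop. Such an R need not be a subset of the identity — not valid.
(C) Np → p is axiom T, which corresponds to reflexivity. Such an R need not be reflexive — not valid.
(D) Np → Pp (axiom D) characterises the serial frames. Such an R need not be serial — not valid.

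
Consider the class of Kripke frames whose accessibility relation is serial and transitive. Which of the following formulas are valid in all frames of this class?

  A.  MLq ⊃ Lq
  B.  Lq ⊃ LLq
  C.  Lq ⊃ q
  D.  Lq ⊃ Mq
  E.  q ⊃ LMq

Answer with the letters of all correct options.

(A) MLq ⊃ Lq is the dual of axiom 5, which corresponds to the euclidean property. Such an R need not be euclidean — not valid.
(B) Lq ⊃ LLq (axiom 4) characterises the transitive frames. Every such R is transitive — valid.
(C) Lq ⊃ q is axiom T, which corresponds to reflexivity. Such an R need not be reflexive — not valid.
(D) Lq ⊃ Mq is axiom D, which corresponds to seriality. Every such R is serial — valid.
(E) q ⊃ LMq (axiom B) characterises the symmetric frames. Such an R need not be symmetric — not valid.

B, D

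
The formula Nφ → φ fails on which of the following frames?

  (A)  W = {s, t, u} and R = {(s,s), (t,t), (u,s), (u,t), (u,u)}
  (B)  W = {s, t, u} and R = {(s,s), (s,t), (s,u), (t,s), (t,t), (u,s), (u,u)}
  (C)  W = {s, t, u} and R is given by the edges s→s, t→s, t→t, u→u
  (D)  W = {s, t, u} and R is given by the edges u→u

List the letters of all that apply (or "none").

The schema Nφ → φ is axiom T; it is valid on a frame iff R is reflexive.
(A) R is reflexive (each world relates to itself), so the schema is valid here.
(B) R is reflexive (each world relates to itself), so the schema is valid here.
(C) R is reflexive (each world relates to itself), so the schema is valid here.
(D) R is not reflexive (not s R s), so the schema fails here.

D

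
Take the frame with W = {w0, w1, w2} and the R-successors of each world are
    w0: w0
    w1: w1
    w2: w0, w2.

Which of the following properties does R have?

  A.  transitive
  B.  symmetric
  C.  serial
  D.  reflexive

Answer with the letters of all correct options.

A, C, D

(A) transitive: R is closed under composition.
(B) not symmetric: w2 R w0 but not w0 R w2.
(C) serial: every world has an R-successor.
(D) reflexive: each world relates to itself.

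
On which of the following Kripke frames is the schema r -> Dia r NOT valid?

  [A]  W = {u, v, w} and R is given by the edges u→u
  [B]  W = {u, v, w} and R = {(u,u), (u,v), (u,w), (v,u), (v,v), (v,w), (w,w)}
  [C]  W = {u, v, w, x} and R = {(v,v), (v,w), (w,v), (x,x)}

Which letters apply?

A, C

The schema r -> Dia r is the dual of axiom T; it is valid on a frame iff R is reflexive.
(A) R is not reflexive (not v R v), so the schema fails here.
(B) R is reflexive (each world relates to itself), so the schema is valid here.
(C) R is not reflexive (not u R u), so the schema fails here.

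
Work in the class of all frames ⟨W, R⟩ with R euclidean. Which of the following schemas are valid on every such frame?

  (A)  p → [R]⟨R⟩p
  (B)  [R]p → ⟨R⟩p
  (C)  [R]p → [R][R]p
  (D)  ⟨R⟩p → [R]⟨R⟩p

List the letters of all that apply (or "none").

D

(A) p → [R]⟨R⟩p is axiom B; it is valid on a frame exactly when R is symmetric. Such an R need not be symmetric, so not valid.
(B) [R]p → ⟨R⟩p is axiom D, which corresponds to seriality. Such an R need not be serial — not valid.
(C) [R]p → [R][R]p (axiom 4) characterises the transitive frames. Such an R need not be transitive — not valid.
(D) axiom 5: valid iff R is euclidean. Every such R is euclidean — valid.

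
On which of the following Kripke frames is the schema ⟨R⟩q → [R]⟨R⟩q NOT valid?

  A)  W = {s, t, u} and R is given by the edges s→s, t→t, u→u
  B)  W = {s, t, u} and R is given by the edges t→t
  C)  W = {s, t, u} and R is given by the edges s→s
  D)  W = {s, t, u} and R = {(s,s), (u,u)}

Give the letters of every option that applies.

The schema ⟨R⟩q → [R]⟨R⟩q is axiom 5; it is valid on a frame iff R is euclidean.
(A) R is euclidean (any two R-successors of the same world are R-related), so the schema is valid here.
(B) R is euclidean (any two R-successors of the same world are R-related), so the schema is valid here.
(C) R is euclidean (any two R-successors of the same world are R-related), so the schema is valid here.
(D) R is euclidean (any two R-successors of the same world are R-related), so the schema is valid here.

none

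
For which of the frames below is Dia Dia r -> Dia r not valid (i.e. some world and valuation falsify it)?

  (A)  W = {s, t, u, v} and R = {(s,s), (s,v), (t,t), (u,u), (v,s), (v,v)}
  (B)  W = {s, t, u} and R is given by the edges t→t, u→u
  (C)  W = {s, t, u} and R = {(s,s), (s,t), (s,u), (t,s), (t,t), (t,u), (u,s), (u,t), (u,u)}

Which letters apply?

The schema Dia Dia r -> Dia r is the dual of axiom 4; it is valid on a frame iff R is transitive.
(A) R is transitive (R is closed under composition), so the schema is valid here.
(B) R is transitive (R is closed under composition), so the schema is valid here.
(C) R is transitive (R is closed under composition), so the schema is valid here.

none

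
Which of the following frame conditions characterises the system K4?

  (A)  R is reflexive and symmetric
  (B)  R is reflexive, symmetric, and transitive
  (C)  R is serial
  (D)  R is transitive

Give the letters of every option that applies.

D

(A) this class determines B (= KTB), not K4.
(B) this class determines S5, not K4.
(C) this class determines D, not K4.
(D) K4 is sound and complete for exactly this class.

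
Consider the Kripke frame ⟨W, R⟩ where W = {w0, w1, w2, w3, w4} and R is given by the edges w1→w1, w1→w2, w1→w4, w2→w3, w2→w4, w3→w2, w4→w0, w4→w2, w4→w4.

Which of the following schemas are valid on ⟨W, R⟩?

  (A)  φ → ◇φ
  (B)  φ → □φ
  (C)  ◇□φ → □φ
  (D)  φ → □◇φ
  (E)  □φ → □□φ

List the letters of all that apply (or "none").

R is not reflexive: not w0 R w0.
R is not symmetric: w1 R w2 but not w2 R w1.
R is not transitive: w1 R w2 and w2 R w3 but not w1 R w3.
R is not euclidean: w1 R w2 and w1 R w1 but not w2 R w1.
R is not a subset of the identity: w1 R w2 with w1 ≠ w2.
(A) φ → ◇φ is the dual of axiom T, which corresponds to reflexivity. R is not reflexive — not valid.
(B) φ → □φ is valid only on frames where every R-edge is a self-loop. Here R ⊄ identity — not valid.
(C) the dual of axiom 5: valid iff R is euclidean. R is not euclidean — not valid.
(D) φ → □◇φ is axiom B; it is valid on a frame exactly when R is symmetric. R is not symmetric, so not valid.
(E) axiom 4: valid iff R is transitive. R is not transitive — not valid.

none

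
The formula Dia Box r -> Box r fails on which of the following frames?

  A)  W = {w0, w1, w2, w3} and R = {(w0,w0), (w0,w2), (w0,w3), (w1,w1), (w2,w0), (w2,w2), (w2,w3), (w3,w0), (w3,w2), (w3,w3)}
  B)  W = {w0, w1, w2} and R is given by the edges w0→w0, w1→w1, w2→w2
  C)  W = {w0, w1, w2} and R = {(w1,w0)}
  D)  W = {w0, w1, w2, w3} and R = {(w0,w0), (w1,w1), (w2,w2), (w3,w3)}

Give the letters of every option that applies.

C

The schema Dia Box r -> Box r is the dual of axiom 5; it is valid on a frame iff R is euclidean.
(A) R is euclidean (any two R-successors of the same world are R-related), so the schema is valid here.
(B) R is euclidean (any two R-successors of the same world are R-related), so the schema is valid here.
(C) R is not euclidean (w1 R w0 and w1 R w0 but not w0 R w0), so the schema fails here.
(D) R is euclidean (any two R-successors of the same world are R-related), so the schema is valid here.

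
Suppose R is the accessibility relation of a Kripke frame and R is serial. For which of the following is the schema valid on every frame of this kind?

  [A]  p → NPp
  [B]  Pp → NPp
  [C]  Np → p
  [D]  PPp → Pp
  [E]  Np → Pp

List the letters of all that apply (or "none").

(A) p → NPp is axiom B, which corresponds to symmetry. Such an R need not be symmetric — not valid.
(B) Pp → NPp is axiom 5, which corresponds to the euclidean property. Such an R need not be euclidean — not valid.
(C) Np → p (axiom T) characterises the reflexive frames. Such an R need not be reflexive — not valid.
(D) PPp → Pp (the dual of axiom 4) characterises the transitive frames. Such an R need not be transitive — not valid.
(E) Np → Pp is axiom D; it is valid on a frame exactly when R is serial. Every such R is serial, so valid.

E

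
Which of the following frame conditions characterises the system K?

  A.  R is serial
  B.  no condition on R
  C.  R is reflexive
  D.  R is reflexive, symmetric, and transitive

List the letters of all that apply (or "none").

B

(A) this class determines D, not K.
(B) K is sound and complete for exactly this class.
(C) this class determines T (= KT), not K.
(D) this class determines S5, not K.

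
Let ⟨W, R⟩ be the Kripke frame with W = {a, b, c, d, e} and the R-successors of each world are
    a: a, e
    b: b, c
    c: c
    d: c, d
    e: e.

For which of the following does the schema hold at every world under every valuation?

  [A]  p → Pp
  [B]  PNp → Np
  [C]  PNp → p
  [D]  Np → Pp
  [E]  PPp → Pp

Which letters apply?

A, D, E

R is reflexive: each world relates to itself.
R is not symmetric: a R e but not e R a.
R is transitive: R is closed under composition.
R is not euclidean: a R e and a R a but not e R a.
R is serial: every world has an R-successor.
(A) p → Pp (the dual of axiom T) characterises the reflexive frames. R is reflexive — valid.
(B) the dual of axiom 5: valid iff R is euclidean. R is not euclidean — not valid.
(C) the dual of axiom B: valid iff R is symmetric. R is not symmetric — not valid.
(D) Np → Pp (axiom D) characterises the serial frames. R is serial — valid.
(E) PPp → Pp (the dual of axiom 4) characterises the transitive frames. R is transitive — valid.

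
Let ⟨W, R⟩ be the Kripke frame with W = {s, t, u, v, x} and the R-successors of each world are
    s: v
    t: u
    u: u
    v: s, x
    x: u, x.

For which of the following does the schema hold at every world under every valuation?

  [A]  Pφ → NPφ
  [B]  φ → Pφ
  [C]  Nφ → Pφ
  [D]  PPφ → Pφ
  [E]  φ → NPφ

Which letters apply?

C

R is not reflexive: not s R s.
R is not symmetric: t R u but not u R t.
R is not transitive: s R v and v R s but not s R s.
R is not euclidean: v R s and v R x but not s R x.
R is serial: every world has an R-successor.
(A) axiom 5: valid iff R is euclidean. R is not euclidean — not valid.
(B) the dual of axiom T: valid iff R is reflexive. R is not reflexive — not valid.
(C) Nφ → Pφ is axiom D, which corresponds to seriality. R is serial — valid.
(D) the dual of axiom 4: valid iff R is transitive. R is not transitive — not valid.
(E) φ → NPφ is axiom B, which corresponds to symmetry. R is not symmetric — not valid.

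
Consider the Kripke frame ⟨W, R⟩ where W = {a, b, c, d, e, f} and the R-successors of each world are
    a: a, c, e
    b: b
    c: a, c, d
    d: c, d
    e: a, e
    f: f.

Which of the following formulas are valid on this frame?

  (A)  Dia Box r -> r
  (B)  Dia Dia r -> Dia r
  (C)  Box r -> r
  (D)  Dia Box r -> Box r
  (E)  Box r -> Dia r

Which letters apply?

A, C, E

R is reflexive: each world relates to itself.
R is symmetric: every R-edge is matched by its reverse.
R is not transitive: a R c and c R d but not a R d.
R is not euclidean: a R c and a R e but not c R e.
R is serial: every world has an R-successor.
(A) Dia Box r -> r is the dual of axiom B, which corresponds to symmetry. R is symmetric — valid.
(B) Dia Dia r -> Dia r is the dual of axiom 4, which corresponds to transitivity. R is not transitive — not valid.
(C) axiom T: valid iff R is reflexive. R is reflexive — valid.
(D) Dia Box r -> Box r is the dual of axiom 5; it is valid on a frame exactly when R is euclidean. R is not euclidean, so not valid.
(E) Box r -> Dia r is axiom D; it is valid on a frame exactly when R is serial. R is serial, so valid.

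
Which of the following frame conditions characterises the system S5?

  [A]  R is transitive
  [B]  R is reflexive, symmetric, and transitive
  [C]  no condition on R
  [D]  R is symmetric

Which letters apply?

(A) this class determines K4, not S5.
(B) S5 is sound and complete for exactly this class.
(C) this class determines K, not S5.
(D) this class determines KB, not S5.

B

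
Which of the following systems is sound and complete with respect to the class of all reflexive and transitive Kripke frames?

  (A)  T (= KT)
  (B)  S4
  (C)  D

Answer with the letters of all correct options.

B

(A) T (= KT) is determined by the class of reflexive frames.
(B) S4 is determined by exactly this class.
(C) D is determined by the class of serial frames.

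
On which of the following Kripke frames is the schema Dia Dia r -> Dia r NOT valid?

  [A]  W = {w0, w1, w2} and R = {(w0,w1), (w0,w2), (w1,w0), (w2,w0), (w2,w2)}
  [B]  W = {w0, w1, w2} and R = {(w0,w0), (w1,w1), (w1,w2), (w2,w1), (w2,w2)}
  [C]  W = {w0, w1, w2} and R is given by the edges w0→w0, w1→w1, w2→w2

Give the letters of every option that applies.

The schema Dia Dia r -> Dia r is the dual of axiom 4; it is valid on a frame iff R is transitive.
(A) R is not transitive (w0 R w1 and w1 R w0 but not w0 R w0), so the schema fails here.
(B) R is transitive (R is closed under composition), so the schema is valid here.
(C) R is transitive (R is closed under composition), so the schema is valid here.

A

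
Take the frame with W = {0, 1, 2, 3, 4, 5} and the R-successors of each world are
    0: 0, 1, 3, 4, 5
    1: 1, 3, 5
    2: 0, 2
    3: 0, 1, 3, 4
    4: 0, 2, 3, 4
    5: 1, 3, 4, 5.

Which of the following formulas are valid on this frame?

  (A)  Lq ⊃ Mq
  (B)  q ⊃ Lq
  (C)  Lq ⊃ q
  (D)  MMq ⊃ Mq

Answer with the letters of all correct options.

R is reflexive: each world relates to itself.
R is not transitive: 0 R 4 and 4 R 2 but not 0 R 2.
R is serial: every world has an R-successor.
R is not a subset of the identity: 0 R 1 with 0 ≠ 1.
(A) Lq ⊃ Mq is axiom D, which corresponds to seriality. R is serial — valid.
(B) q ⊃ Lq (equivalent to ◇p→p) corresponds to R being a subset of the identity. Here R ⊄ identity, so not valid.
(C) Lq ⊃ q (axiom T) characterises the reflexive frames. R is reflexive — valid.
(D) MMq ⊃ Mq (the dual of axiom 4) characterises the transitive frames. R is not transitive — not valid.

A, C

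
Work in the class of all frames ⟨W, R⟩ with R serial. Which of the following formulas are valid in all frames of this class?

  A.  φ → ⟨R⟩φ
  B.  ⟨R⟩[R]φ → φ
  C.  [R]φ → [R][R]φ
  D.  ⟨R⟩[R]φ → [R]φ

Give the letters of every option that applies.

(A) φ → ⟨R⟩φ is the dual of axiom T; it is valid on a frame exactly when R is reflexive. Such an R need not be reflexive, so not valid.
(B) the dual of axiom B: valid iff R is symmetric. Such an R need not be symmetric — not valid.
(C) axiom 4: valid iff R is transitive. Such an R need not be transitive — not valid.
(D) ⟨R⟩[R]φ → [R]φ is the dual of axiom 5; it is valid on a frame exactly when R is euclidean. Such an R need not be euclidean, so not valid.

none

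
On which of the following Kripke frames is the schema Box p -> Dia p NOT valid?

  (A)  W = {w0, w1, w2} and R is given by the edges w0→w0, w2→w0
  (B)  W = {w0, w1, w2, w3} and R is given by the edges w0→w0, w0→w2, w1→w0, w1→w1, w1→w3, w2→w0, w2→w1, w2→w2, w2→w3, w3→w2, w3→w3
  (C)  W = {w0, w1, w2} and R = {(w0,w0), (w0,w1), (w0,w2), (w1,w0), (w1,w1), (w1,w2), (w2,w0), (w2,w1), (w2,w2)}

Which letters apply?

A

The schema Box p -> Dia p is axiom D; it is valid on a frame iff R is serial.
(A) R is not serial (w1 has no R-successor), so the schema fails here.
(B) R is serial (every world has an R-successor), so the schema is valid here.
(C) R is serial (every world has an R-successor), so the schema is valid here.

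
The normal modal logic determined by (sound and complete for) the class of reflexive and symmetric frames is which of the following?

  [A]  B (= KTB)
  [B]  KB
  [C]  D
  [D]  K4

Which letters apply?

A

(A) B (= KTB) is determined by exactly this class.
(B) KB is determined by the class of symmetric frames.
(C) D is determined by the class of serial frames.
(D) K4 is determined by the class of transitive frames.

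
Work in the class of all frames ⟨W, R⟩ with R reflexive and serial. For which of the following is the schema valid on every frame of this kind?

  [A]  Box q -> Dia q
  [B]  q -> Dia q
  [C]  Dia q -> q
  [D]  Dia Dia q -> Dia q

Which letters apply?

(A) Box q -> Dia q (axiom D) characterises the serial frames. Every such R is serial — valid.
(B) q -> Dia q (the dual of axiom T) characterises the reflexive frames. Every such R is reflexive — valid.
(C) Dia q -> q is valid only on frames where every R-edge is a self-loop. Such an R need not be a subset of the identity — not valid.
(D) Dia Dia q -> Dia q (the dual of axiom 4) characterises the transitive frames. Such an R need not be transitive — not valid.

A, B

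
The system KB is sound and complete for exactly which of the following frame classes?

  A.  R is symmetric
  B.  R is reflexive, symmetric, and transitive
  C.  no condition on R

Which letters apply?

(A) KB is sound and complete for exactly this class.
(B) this class determines S5, not KB.
(C) this class determines K, not KB.

A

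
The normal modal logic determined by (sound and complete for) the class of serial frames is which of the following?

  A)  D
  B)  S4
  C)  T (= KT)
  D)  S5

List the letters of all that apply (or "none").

(A) D is determined by exactly this class.
(B) S4 is determined by the class of reflexive and transitive frames.
(C) T (= KT) is determined by the class of reflexive frames.
(D) S5 is determined by the class of reflexive, symmetric, and transitive frames.

A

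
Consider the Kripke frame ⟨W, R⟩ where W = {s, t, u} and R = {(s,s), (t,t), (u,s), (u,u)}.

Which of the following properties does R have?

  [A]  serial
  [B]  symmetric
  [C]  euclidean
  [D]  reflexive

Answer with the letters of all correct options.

(A) serial: every world has an R-successor.
(B) not symmetric: u R s but not s R u.
(C) not euclidean: u R s and u R u but not s R u.
(D) reflexive: each world relates to itself.

A, D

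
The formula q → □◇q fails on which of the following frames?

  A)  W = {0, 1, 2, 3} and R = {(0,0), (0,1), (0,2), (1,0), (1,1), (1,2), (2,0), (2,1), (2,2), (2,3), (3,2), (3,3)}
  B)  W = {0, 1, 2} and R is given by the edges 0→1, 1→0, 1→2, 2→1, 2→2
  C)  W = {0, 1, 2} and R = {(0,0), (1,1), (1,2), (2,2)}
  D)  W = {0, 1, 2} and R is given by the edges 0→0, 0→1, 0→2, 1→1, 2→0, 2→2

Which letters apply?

C, D

The schema q → □◇q is axiom B; it is valid on a frame iff R is symmetric.
(A) R is symmetric (every R-edge is matched by its reverse), so the schema is valid here.
(B) R is symmetric (every R-edge is matched by its reverse), so the schema is valid here.
(C) R is not symmetric (1 R 2 but not 2 R 1), so the schema fails here.
(D) R is not symmetric (0 R 1 but not 1 R 0), so the schema fails here.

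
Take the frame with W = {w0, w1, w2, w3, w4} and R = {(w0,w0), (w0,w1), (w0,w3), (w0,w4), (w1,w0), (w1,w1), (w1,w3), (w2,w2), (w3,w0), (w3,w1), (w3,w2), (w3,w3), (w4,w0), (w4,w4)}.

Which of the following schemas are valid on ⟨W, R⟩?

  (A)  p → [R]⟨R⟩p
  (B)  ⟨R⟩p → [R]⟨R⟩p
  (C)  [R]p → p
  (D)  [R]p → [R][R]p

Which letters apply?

R is reflexive: each world relates to itself.
R is not symmetric: w3 R w2 but not w2 R w3.
R is not transitive: w0 R w3 and w3 R w2 but not w0 R w2.
R is not euclidean: w0 R w1 and w0 R w4 but not w1 R w4.
(A) p → [R]⟨R⟩p (axiom B) characterises the symmetric frames. R is not symmetric — not valid.
(B) ⟨R⟩p → [R]⟨R⟩p is axiom 5, which corresponds to the euclidean property. R is not euclidean — not valid.
(C) axiom T: valid iff R is reflexive. R is reflexive — valid.
(D) [R]p → [R][R]p is axiom 4; it is valid on a frame exactly when R is transitive. R is not transitive, so not valid.

C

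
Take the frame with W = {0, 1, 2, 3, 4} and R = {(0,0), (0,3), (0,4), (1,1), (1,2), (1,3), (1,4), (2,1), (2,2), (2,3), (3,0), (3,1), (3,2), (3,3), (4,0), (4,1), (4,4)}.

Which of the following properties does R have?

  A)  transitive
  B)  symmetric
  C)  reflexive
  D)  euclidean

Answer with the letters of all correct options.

(A) not transitive: 0 R 3 and 3 R 1 but not 0 R 1.
(B) symmetric: every R-edge is matched by its reverse.
(C) reflexive: each world relates to itself.
(D) not euclidean: 0 R 3 and 0 R 4 but not 3 R 4.

B, C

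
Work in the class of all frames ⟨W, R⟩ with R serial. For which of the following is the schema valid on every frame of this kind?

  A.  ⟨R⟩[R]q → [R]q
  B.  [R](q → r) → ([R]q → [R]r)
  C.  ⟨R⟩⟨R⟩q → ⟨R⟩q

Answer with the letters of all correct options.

(A) ⟨R⟩[R]q → [R]q (the dual of axiom 5) characterises the euclidean frames. Such an R need not be euclidean — not valid.
(B) [R](q → r) → ([R]q → [R]r) is axiom K, valid on every Kripke frame — valid.
(C) ⟨R⟩⟨R⟩q → ⟨R⟩q is the dual of axiom 4; it is valid on a frame exactly when R is transitive. Such an R need not be transitive, so not valid.

B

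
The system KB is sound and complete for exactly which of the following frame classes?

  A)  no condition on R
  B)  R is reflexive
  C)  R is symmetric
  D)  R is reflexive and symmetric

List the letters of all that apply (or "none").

C

(A) this class determines K, not KB.
(B) this class determines T (= KT), not KB.
(C) KB is sound and complete for exactly this class.
(D) this class determines B (= KTB), not KB.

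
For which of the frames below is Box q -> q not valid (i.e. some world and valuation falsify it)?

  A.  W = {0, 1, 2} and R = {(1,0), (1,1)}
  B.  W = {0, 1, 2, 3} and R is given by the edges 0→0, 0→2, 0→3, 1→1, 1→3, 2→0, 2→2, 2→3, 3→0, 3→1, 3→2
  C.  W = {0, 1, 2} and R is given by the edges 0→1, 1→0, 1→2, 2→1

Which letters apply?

A, B, C

The schema Box q -> q is axiom T; it is valid on a frame iff R is reflexive.
(A) R is not reflexive (not 0 R 0), so the schema fails here.
(B) R is not reflexive (not 3 R 3), so the schema fails here.
(C) R is not reflexive (not 0 R 0), so the schema fails here.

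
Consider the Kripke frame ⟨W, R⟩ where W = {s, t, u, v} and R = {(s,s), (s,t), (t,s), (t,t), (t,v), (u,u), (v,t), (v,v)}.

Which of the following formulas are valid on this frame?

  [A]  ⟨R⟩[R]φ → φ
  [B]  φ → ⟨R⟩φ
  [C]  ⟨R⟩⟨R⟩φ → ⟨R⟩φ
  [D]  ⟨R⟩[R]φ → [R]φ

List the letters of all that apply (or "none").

A, B

R is reflexive: each world relates to itself.
R is symmetric: every R-edge is matched by its reverse.
R is not transitive: s R t and t R v but not s R v.
R is not euclidean: t R s and t R v but not s R v.
(A) ⟨R⟩[R]φ → φ (the dual of axiom B) characterises the symmetric frames. R is symmetric — valid.
(B) φ → ⟨R⟩φ is the dual of axiom T; it is valid on a frame exactly when R is reflexive. R is reflexive, so valid.
(C) the dual of axiom 4: valid iff R is transitive. R is not transitive — not valid.
(D) ⟨R⟩[R]φ → [R]φ (the dual of axiom 5) characterises the euclidean frames. R is not euclidean — not valid.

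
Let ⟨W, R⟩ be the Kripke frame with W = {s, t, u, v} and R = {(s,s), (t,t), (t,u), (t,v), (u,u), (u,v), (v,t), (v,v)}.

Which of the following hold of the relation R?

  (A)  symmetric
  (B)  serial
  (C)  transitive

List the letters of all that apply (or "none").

B

(A) not symmetric: t R u but not u R t.
(B) serial: every world has an R-successor.
(C) not transitive: u R v and v R t but not u R t.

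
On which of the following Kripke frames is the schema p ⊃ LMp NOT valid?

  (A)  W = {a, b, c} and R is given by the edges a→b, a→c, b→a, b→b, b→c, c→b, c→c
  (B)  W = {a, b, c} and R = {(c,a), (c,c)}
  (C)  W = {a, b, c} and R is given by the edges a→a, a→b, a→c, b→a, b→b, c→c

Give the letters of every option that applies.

A, B, C

The schema p ⊃ LMp is axiom B; it is valid on a frame iff R is symmetric.
(A) R is not symmetric (a R c but not c R a), so the schema fails here.
(B) R is not symmetric (c R a but not a R c), so the schema fails here.
(C) R is not symmetric (a R c but not c R a), so the schema fails here.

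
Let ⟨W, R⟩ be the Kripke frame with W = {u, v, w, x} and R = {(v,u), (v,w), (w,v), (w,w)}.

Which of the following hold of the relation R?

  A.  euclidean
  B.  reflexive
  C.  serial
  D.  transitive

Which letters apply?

(A) not euclidean: v R u and v R w but not u R w.
(B) not reflexive: not u R u.
(C) not serial: u has no R-successor.
(D) not transitive: v R w and w R v but not v R v.

none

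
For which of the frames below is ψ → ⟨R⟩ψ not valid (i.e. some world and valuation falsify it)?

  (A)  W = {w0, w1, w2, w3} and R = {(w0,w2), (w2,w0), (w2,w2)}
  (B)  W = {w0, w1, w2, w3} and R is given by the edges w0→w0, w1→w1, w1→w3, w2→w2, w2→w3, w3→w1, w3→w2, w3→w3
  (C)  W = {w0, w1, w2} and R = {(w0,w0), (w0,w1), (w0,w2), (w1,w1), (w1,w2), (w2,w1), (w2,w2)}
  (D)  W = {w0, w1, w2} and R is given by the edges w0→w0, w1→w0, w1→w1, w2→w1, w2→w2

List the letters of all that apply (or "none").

The schema ψ → ⟨R⟩ψ is the dual of axiom T; it is valid on a frame iff R is reflexive.
(A) R is not reflexive (not w0 R w0), so the schema fails here.
(B) R is reflexive (each world relates to itself), so the schema is valid here.
(C) R is reflexive (each world relates to itself), so the schema is valid here.
(D) R is reflexive (each world relates to itself), so the schema is valid here.

A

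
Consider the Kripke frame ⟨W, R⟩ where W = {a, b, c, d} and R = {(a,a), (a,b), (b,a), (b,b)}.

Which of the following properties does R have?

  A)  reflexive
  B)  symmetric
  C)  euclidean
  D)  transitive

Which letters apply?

B, C, D

(A) not reflexive: not c R c.
(B) symmetric: every R-edge is matched by its reverse.
(C) euclidean: any two R-successors of the same world are R-related.
(D) transitive: R is closed under composition.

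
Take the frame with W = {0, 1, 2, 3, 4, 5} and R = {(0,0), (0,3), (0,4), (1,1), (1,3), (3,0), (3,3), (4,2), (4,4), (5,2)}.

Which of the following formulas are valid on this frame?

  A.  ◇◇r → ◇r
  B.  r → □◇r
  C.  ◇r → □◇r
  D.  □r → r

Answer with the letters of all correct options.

R is not reflexive: not 2 R 2.
R is not symmetric: 0 R 4 but not 4 R 0.
R is not transitive: 0 R 4 and 4 R 2 but not 0 R 2.
R is not euclidean: 0 R 3 and 0 R 4 but not 3 R 4.
(A) ◇◇r → ◇r is the dual of axiom 4; it is valid on a frame exactly when R is transitive. R is not transitive, so not valid.
(B) r → □◇r is axiom B, which corresponds to symmetry. R is not symmetric — not valid.
(C) ◇r → □◇r is axiom 5; it is valid on a frame exactly when R is euclidean. R is not euclidean, so not valid.
(D) axiom T: valid iff R is reflexive. R is not reflexive — not valid.

none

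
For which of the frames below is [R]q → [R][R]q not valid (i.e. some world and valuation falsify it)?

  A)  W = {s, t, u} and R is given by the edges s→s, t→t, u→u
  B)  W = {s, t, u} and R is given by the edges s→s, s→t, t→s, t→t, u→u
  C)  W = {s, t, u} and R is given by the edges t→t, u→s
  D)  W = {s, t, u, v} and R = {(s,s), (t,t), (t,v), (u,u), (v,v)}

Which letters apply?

The schema [R]q → [R][R]q is axiom 4; it is valid on a frame iff R is transitive.
(A) R is transitive (R is closed under composition), so the schema is valid here.
(B) R is transitive (R is closed under composition), so the schema is valid here.
(C) R is transitive (R is closed under composition), so the schema is valid here.
(D) R is transitive (R is closed under composition), so the schema is valid here.

none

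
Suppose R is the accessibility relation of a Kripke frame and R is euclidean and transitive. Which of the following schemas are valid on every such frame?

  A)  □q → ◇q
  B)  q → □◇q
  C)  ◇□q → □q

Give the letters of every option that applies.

(A) □q → ◇q is axiom D, which corresponds to seriality. Such an R need not be serial — not valid.
(B) axiom B: valid iff R is symmetric. Such an R need not be symmetric — not valid.
(C) ◇□q → □q (the dual of axiom 5) characterises the euclidean frames. Every such R is euclidean — valid.

C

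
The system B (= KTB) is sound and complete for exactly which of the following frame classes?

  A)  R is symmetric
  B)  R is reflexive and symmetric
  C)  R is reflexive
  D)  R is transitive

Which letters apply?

B

(A) this class determines KB, not B (= KTB).
(B) B (= KTB) is sound and complete for exactly this class.
(C) this class determines T (= KT), not B (= KTB).
(D) this class determines K4, not B (= KTB).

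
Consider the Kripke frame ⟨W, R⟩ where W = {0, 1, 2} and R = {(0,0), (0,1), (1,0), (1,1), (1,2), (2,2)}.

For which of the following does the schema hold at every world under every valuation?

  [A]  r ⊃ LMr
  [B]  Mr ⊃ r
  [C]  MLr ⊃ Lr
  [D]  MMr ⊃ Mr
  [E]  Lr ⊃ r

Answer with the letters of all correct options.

E

R is reflexive: each world relates to itself.
R is not symmetric: 1 R 2 but not 2 R 1.
R is not transitive: 0 R 1 and 1 R 2 but not 0 R 2.
R is not euclidean: 1 R 0 and 1 R 2 but not 0 R 2.
R is not a subset of the identity: 0 R 1 with 0 ≠ 1.
(A) r ⊃ LMr is axiom B, which corresponds to symmetry. R is not symmetric — not valid.
(B) Mr ⊃ r is valid only on frames where every R-edge is a self-loop. Here R ⊄ identity — not valid.
(C) MLr ⊃ Lr is the dual of axiom 5, which corresponds to the euclidean property. R is not euclidean — not valid.
(D) the dual of axiom 4: valid iff R is transitive. R is not transitive — not valid.
(E) axiom T: valid iff R is reflexive. R is reflexive — valid.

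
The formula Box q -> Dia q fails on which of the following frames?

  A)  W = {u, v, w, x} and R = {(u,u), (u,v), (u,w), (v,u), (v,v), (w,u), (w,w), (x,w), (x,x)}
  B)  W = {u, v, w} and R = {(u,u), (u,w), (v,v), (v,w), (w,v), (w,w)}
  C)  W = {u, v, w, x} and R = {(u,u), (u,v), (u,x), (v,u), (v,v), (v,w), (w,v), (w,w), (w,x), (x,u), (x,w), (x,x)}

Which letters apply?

none

The schema Box q -> Dia q is axiom D; it is valid on a frame iff R is serial.
(A) R is serial (every world has an R-successor), so the schema is valid here.
(B) R is serial (every world has an R-successor), so the schema is valid here.
(C) R is serial (every world has an R-successor), so the schema is valid here.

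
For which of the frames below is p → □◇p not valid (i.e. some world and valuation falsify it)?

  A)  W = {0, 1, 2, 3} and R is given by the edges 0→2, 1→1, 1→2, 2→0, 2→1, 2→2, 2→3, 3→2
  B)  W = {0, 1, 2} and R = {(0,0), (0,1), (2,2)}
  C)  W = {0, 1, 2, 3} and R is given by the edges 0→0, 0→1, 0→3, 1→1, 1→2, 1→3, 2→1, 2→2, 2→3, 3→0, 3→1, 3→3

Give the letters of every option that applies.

B, C

The schema p → □◇p is axiom B; it is valid on a frame iff R is symmetric.
(A) R is symmetric (every R-edge is matched by its reverse), so the schema is valid here.
(B) R is not symmetric (0 R 1 but not 1 R 0), so the schema fails here.
(C) R is not symmetric (0 R 1 but not 1 R 0), so the schema fails here.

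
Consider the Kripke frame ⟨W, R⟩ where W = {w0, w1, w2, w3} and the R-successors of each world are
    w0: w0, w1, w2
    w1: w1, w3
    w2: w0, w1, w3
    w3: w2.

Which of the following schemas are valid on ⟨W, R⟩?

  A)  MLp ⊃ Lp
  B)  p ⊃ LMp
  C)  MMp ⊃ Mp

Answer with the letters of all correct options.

none

R is not symmetric: w0 R w1 but not w1 R w0.
R is not transitive: w0 R w1 and w1 R w3 but not w0 R w3.
R is not euclidean: w0 R w1 and w0 R w0 but not w1 R w0.
(A) MLp ⊃ Lp is the dual of axiom 5, which corresponds to the euclidean property. R is not euclidean — not valid.
(B) axiom B: valid iff R is symmetric. R is not symmetric — not valid.
(C) MMp ⊃ Mp is the dual of axiom 4, which corresponds to transitivity. R is not transitive — not valid.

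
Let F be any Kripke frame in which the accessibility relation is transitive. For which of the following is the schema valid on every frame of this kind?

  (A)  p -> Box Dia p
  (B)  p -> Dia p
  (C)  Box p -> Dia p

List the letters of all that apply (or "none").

(A) axiom B: valid iff R is symmetric. Such an R need not be symmetric — not valid.
(B) p -> Dia p is the dual of axiom T, which corresponds to reflexivity. Such an R need not be reflexive — not valid.
(C) Box p -> Dia p is axiom D, which corresponds to seriality. Such an R need not be serial — not valid.

none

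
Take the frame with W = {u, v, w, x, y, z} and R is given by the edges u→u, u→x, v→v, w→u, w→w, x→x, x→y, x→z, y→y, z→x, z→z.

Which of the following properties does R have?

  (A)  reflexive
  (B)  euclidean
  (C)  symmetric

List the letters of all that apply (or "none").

A

(A) reflexive: each world relates to itself.
(B) not euclidean: u R x and u R u but not x R u.
(C) not symmetric: u R x but not x R u.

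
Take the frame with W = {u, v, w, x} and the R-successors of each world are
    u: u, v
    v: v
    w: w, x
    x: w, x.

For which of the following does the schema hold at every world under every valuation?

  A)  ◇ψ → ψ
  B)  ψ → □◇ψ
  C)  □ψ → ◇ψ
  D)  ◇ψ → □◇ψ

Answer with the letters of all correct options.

R is not symmetric: u R v but not v R u.
R is not euclidean: u R v and u R u but not v R u.
R is serial: every world has an R-successor.
R is not a subset of the identity: u R v with u ≠ v.
(A) ◇ψ → ψ (the converse of T) corresponds to R being a subset of the identity. Here R ⊄ identity, so not valid.
(B) ψ → □◇ψ is axiom B; it is valid on a frame exactly when R is symmetric. R is not symmetric, so not valid.
(C) □ψ → ◇ψ (axiom D) characterises the serial frames. R is serial — valid.
(D) ◇ψ → □◇ψ (axiom 5) characterises the euclidean frames. R is not euclidean — not valid.

C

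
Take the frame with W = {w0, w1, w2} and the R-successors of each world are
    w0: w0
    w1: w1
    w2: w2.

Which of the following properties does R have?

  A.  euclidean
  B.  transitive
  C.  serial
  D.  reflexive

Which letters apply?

(A) euclidean: any two R-successors of the same world are R-related.
(B) transitive: R is closed under composition.
(C) serial: every world has an R-successor.
(D) reflexive: each world relates to itself.

A, B, C, D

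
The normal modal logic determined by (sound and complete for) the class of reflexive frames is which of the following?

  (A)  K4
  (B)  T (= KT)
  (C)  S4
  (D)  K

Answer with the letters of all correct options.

(A) K4 is determined by the class of transitive frames.
(B) T (= KT) is determined by exactly this class.
(C) S4 is determined by the class of reflexive and transitive frames.
(D) K is determined by the class of arbitrary frames.

B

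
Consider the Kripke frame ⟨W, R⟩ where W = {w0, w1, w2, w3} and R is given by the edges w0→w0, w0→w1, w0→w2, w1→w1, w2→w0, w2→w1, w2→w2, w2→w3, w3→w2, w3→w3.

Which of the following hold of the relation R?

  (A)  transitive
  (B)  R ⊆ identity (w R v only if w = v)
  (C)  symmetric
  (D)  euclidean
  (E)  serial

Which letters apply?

(A) not transitive: w0 R w2 and w2 R w3 but not w0 R w3.
(B) not ⊆ identity: w0 R w1 with w0 ≠ w1.
(C) not symmetric: w0 R w1 but not w1 R w0.
(D) not euclidean: w0 R w1 and w0 R w0 but not w1 R w0.
(E) serial: every world has an R-successor.

E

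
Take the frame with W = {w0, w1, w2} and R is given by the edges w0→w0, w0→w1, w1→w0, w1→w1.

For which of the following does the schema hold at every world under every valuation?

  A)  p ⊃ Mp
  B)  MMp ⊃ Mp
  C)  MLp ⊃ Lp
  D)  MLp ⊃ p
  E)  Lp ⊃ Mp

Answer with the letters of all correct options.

R is not reflexive: not w2 R w2.
R is symmetric: every R-edge is matched by its reverse.
R is transitive: R is closed under composition.
R is euclidean: any two R-successors of the same world are R-related.
R is not serial: w2 has no R-successor.
(A) p ⊃ Mp (the dual of axiom T) characterises the reflexive frames. R is not reflexive — not valid.
(B) MMp ⊃ Mp (the dual of axiom 4) characterises the transitive frames. R is transitive — valid.
(C) MLp ⊃ Lp is the dual of axiom 5; it is valid on a frame exactly when R is euclidean. R is euclidean, so valid.
(D) the dual of axiom B: valid iff R is symmetric. R is symmetric — valid.
(E) Lp ⊃ Mp is axiom D, which corresponds to seriality. R is not serial — not valid.

B, C, D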